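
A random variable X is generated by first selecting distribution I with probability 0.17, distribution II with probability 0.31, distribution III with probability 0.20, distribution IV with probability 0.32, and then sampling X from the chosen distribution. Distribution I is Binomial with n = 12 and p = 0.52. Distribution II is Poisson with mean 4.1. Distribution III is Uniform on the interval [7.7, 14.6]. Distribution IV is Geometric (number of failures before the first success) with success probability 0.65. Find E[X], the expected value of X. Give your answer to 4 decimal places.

4.7341

Component means — I: 6.24; II: 4.1; III: 11.15; IV: 0.538462.
E[X] = 0.17·6.24 + 0.31·4.1 + 0.2·11.15 + 0.32·0.538462 = 4.73411.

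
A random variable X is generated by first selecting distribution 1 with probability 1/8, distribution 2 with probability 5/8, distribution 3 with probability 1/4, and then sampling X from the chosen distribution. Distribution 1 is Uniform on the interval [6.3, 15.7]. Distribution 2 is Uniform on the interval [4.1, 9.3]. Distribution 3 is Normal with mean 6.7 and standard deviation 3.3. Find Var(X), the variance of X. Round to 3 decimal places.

Per component, 1: μ=11, E[X²]=128.363; 2: μ=6.7, E[X²]=47.1433; 3: μ=6.7, E[X²]=55.78.
E[X] = 0.125·11 + 0.625·6.7 + 0.25·6.7 = 7.2375.
E[X²] = 0.125·128.363 + 0.625·47.1433 + 0.25·55.78 = 59.455.
Var(X) = E[X²] − (E[X])² = 59.455 − 52.3814 = 7.07359.

7.074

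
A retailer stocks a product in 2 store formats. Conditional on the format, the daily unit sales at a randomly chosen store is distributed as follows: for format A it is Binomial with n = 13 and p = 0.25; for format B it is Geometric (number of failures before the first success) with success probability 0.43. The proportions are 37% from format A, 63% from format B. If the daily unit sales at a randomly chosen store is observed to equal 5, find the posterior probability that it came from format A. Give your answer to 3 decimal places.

Likelihoods P(X=5 | ·): A: 0.125826; B: 0.0258728.
Posterior ∝ prior × likelihood. Numerator for A: 0.37·0.125826 = 0.0465554.
Normalizing constant: 0.37·0.125826 + 0.63·0.0258728 = 0.0628553.
P(A | observation) = 0.0465554 / 0.0628553 = 0.740677.

0.741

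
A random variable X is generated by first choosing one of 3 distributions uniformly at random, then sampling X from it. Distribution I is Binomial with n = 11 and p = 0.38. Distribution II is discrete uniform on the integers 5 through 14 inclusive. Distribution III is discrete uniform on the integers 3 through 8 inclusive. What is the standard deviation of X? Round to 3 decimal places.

Per component, I: μ=4.18, E[X²]=20.064; II: μ=9.5, E[X²]=98.5; III: μ=5.5, E[X²]=33.1667.
E[X] = 0.333333·4.18 + 0.333333·9.5 + 0.333333·5.5 = 6.39333.
E[X²] = 0.333333·20.064 + 0.333333·98.5 + 0.333333·33.1667 = 50.5769.
Var(X) = E[X²] − (E[X])² = 50.5769 − 40.8747 = 9.70218.
SD(X) = √9.70218 = 3.11483.

3.115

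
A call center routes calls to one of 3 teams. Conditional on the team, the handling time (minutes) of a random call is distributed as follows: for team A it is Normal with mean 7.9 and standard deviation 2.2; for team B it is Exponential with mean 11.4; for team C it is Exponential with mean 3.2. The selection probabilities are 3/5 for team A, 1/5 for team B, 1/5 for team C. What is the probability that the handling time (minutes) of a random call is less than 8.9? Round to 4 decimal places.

0.7012

Conditional on each team, P(X < 8.9): A: 0.675282; B: 0.541916; C: 0.938039.
By total probability, P(X < 8.9) = 0.6·0.675282 + 0.2·0.541916 + 0.2·0.938039 = 0.70116.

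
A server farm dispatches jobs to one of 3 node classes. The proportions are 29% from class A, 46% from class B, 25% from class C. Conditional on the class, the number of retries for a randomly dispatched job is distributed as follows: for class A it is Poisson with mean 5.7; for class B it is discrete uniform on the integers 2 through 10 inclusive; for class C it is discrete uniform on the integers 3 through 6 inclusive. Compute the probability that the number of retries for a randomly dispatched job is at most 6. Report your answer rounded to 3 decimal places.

0.695

Conditional on each class, P(X ≤ 6): A: 0.654366; B: 0.555556; C: 1.
By total probability, P(X ≤ 6) = 0.29·0.654366 + 0.46·0.555556 + 0.25·1 = 0.695322.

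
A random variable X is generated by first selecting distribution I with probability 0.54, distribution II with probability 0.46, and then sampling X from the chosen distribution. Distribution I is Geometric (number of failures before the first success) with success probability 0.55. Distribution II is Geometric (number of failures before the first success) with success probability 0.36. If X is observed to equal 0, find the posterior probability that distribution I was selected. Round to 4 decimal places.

Likelihoods P(X=0 | ·): I: 0.55; II: 0.36.
Posterior ∝ prior × likelihood. Numerator for I: 0.54·0.55 = 0.297.
Normalizing constant: 0.54·0.55 + 0.46·0.36 = 0.4626.
P(I | observation) = 0.297 / 0.4626 = 0.642023.

0.6420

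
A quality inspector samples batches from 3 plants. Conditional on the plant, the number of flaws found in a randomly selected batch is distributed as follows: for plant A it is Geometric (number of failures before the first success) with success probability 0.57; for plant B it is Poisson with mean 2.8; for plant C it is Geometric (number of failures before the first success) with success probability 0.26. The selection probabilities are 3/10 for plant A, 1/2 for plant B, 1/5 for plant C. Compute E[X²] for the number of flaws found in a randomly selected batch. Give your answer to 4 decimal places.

For each component E[X²] = Var + (mean)², giving A: 1.89258; B: 10.64; C: 19.0473.
Overall E[X²] = 0.3·1.89258 + 0.5·10.64 + 0.2·19.0473 = 9.69724.

9.6972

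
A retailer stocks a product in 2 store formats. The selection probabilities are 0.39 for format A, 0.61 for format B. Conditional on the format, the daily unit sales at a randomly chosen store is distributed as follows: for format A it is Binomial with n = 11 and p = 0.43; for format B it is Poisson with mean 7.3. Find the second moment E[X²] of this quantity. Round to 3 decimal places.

For each component E[X²] = Var + (mean)², giving A: 25.069; B: 60.59.
Overall E[X²] = 0.39·25.069 + 0.61·60.59 = 46.7368.

46.737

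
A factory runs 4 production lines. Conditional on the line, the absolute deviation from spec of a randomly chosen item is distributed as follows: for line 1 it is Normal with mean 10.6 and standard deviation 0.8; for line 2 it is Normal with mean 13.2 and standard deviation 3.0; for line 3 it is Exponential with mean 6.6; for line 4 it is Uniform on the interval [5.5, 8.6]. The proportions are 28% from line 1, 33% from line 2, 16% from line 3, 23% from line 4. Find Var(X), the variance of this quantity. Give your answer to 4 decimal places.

Per component, 1: μ=10.6, E[X²]=113; 2: μ=13.2, E[X²]=183.24; 3: μ=6.6, E[X²]=87.12; 4: μ=7.05, E[X²]=50.5033.
E[X] = 0.28·10.6 + 0.33·13.2 + 0.16·6.6 + 0.23·7.05 = 10.0015.
E[X²] = 0.28·113 + 0.33·183.24 + 0.16·87.12 + 0.23·50.5033 = 117.664.
Var(X) = E[X²] − (E[X])² = 117.664 − 100.03 = 17.6342.

17.6342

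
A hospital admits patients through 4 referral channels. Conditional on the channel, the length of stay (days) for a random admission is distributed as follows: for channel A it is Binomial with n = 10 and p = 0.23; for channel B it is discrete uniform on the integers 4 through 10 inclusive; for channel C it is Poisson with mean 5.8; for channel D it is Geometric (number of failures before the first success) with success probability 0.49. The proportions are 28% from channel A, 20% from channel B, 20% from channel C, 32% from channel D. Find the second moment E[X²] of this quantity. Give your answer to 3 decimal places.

21.491

For each component E[X²] = Var + (mean)², giving A: 7.061; B: 53; C: 39.44; D: 3.20741.
Overall E[X²] = 0.28·7.061 + 0.2·53 + 0.2·39.44 + 0.32·3.20741 = 21.4915.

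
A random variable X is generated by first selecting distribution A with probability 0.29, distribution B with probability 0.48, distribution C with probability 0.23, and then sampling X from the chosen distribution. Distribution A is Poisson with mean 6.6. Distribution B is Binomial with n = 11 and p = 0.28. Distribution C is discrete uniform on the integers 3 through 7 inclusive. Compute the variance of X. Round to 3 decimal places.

Per component, A: μ=6.6, E[X²]=50.16; B: μ=3.08, E[X²]=11.704; C: μ=5, E[X²]=27.
E[X] = 0.29·6.6 + 0.48·3.08 + 0.23·5 = 4.5424.
E[X²] = 0.29·50.16 + 0.48·11.704 + 0.23·27 = 26.3743.
Var(X) = E[X²] − (E[X])² = 26.3743 − 20.6334 = 5.74092.

5.741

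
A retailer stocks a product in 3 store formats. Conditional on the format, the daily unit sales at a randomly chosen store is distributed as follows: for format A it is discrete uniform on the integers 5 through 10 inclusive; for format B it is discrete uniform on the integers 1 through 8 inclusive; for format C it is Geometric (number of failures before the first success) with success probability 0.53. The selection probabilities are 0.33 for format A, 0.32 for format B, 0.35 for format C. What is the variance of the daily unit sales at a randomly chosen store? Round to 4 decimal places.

Per component, A: μ=7.5, E[X²]=59.1667; B: μ=4.5, E[X²]=25.5; C: μ=0.886792, E[X²]=2.45959.
E[X] = 0.33·7.5 + 0.32·4.5 + 0.35·0.886792 = 4.22538.
E[X²] = 0.33·59.1667 + 0.32·25.5 + 0.35·2.45959 = 28.5459.
Var(X) = E[X²] − (E[X])² = 28.5459 − 17.8538 = 10.692.

10.6920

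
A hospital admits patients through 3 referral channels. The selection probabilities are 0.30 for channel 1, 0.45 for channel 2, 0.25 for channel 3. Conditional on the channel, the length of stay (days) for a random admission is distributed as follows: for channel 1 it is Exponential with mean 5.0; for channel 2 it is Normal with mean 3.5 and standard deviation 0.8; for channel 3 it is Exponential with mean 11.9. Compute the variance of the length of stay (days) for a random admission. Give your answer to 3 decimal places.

55.003

Per component, 1: μ=5, E[X²]=50; 2: μ=3.5, E[X²]=12.89; 3: μ=11.9, E[X²]=283.22.
E[X] = 0.3·5 + 0.45·3.5 + 0.25·11.9 = 6.05.
E[X²] = 0.3·50 + 0.45·12.89 + 0.25·283.22 = 91.6055.
Var(X) = E[X²] − (E[X])² = 91.6055 − 36.6025 = 55.003.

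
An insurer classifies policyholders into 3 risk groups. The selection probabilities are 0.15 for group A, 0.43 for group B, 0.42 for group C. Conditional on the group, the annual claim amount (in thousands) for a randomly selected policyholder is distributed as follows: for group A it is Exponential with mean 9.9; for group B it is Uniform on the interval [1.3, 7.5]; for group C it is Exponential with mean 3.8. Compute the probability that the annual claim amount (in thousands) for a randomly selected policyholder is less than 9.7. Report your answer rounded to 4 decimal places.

0.9110

Conditional on each group, P(X < 9.7): A: 0.624613; B: 1; C: 0.922124.
By total probability, P(X < 9.7) = 0.15·0.624613 + 0.43·1 + 0.42·0.922124 = 0.910984.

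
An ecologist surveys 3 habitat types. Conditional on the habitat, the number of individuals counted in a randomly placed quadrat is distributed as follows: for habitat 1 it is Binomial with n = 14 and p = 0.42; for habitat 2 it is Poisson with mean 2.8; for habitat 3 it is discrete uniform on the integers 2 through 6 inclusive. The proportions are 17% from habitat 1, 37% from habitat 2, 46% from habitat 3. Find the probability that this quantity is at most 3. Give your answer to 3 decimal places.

0.456

Conditional on each habitat, P(X ≤ 3): 1: 0.0960776; 2: 0.691937; 3: 0.4.
By total probability, P(X ≤ 3) = 0.17·0.0960776 + 0.37·0.691937 + 0.46·0.4 = 0.45635.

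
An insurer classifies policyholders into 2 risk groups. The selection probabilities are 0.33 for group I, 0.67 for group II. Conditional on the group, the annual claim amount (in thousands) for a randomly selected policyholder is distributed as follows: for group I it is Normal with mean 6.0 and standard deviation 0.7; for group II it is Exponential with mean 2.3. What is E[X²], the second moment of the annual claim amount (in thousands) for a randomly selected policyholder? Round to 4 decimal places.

For each component E[X²] = Var + (mean)², giving I: 36.49; II: 10.58.
Overall E[X²] = 0.33·36.49 + 0.67·10.58 = 19.1303.

19.1303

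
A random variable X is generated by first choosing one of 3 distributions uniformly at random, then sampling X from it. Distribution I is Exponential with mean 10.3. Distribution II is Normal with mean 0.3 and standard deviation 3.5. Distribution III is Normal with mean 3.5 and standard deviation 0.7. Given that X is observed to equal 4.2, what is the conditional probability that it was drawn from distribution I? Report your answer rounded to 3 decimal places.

0.137

Likelihoods f(4.2 | ·): I: 0.0645761; II: 0.0612668; III: 0.345672.
Posterior ∝ prior × likelihood. Numerator for I: 0.333333·0.0645761 = 0.0215254.
Normalizing constant: 0.333333·0.0645761 + 0.333333·0.0612668 + 0.333333·0.345672 = 0.157172.
P(I | observation) = 0.0215254 / 0.157172 = 0.136954.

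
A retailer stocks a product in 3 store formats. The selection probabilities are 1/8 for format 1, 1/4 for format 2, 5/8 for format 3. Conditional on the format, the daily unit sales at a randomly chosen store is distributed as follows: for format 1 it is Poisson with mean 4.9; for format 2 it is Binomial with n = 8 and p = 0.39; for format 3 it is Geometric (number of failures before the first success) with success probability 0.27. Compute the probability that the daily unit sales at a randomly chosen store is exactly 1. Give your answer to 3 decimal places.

Conditional on each format, P(X = 1): 1: 0.0364883; 2: 0.0980536; 3: 0.1971.
By total probability, P(X = 1) = 0.125·0.0364883 + 0.25·0.0980536 + 0.625·0.1971 = 0.152262.

0.152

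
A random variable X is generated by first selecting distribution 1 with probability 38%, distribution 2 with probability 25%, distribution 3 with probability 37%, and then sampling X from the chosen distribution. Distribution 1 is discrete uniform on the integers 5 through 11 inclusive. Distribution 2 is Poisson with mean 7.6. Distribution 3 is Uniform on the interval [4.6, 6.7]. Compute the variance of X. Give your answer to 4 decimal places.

4.6994

Per component, 1: μ=8, E[X²]=68; 2: μ=7.6, E[X²]=65.36; 3: μ=5.65, E[X²]=32.29.
E[X] = 0.38·8 + 0.25·7.6 + 0.37·5.65 = 7.0305.
E[X²] = 0.38·68 + 0.25·65.36 + 0.37·32.29 = 54.1273.
Var(X) = E[X²] − (E[X])² = 54.1273 − 49.4279 = 4.69937.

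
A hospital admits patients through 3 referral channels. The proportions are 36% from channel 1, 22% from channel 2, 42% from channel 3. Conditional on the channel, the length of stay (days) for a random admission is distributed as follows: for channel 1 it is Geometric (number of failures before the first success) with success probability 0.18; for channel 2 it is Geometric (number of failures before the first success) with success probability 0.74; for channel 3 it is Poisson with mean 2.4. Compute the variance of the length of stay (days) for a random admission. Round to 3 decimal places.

Per component, 1: μ=4.55556, E[X²]=46.0617; 2: μ=0.351351, E[X²]=0.598247; 3: μ=2.4, E[X²]=8.16.
E[X] = 0.36·4.55556 + 0.22·0.351351 + 0.42·2.4 = 2.7253.
E[X²] = 0.36·46.0617 + 0.22·0.598247 + 0.42·8.16 = 20.141.
Var(X) = E[X²] − (E[X])² = 20.141 − 7.42725 = 12.7138.

12.714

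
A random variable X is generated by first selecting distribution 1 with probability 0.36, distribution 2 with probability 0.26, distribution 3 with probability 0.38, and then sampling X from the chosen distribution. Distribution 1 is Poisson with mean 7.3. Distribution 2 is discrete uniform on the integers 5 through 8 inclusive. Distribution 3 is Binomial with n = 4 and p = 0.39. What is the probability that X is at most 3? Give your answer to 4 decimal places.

Conditional on each component, P(X ≤ 3): 1: 0.067406; 2: 0; 3: 0.976866.
By total probability, P(X ≤ 3) = 0.36·0.067406 + 0.26·0 + 0.38·0.976866 = 0.395475.

0.3955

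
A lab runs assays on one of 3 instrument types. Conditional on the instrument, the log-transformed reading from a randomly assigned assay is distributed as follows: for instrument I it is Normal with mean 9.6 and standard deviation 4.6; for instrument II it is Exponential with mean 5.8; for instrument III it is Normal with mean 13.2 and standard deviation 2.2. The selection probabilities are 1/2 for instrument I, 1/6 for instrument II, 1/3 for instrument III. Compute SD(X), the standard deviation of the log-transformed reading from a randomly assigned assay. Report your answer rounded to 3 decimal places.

Per component, I: μ=9.6, E[X²]=113.32; II: μ=5.8, E[X²]=67.28; III: μ=13.2, E[X²]=179.08.
E[X] = 0.5·9.6 + 0.166667·5.8 + 0.333333·13.2 = 10.1667.
E[X²] = 0.5·113.32 + 0.166667·67.28 + 0.333333·179.08 = 127.567.
Var(X) = E[X²] − (E[X])² = 127.567 − 103.361 = 24.2056.
SD(X) = √24.2056 = 4.91991.

4.920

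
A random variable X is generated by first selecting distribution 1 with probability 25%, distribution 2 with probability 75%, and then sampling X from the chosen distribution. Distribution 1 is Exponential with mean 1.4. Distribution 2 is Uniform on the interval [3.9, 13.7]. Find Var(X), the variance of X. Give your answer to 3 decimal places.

16.760

Per component, 1: μ=1.4, E[X²]=3.92; 2: μ=8.8, E[X²]=85.4433.
E[X] = 0.25·1.4 + 0.75·8.8 = 6.95.
E[X²] = 0.25·3.92 + 0.75·85.4433 = 65.0625.
Var(X) = E[X²] − (E[X])² = 65.0625 − 48.3025 = 16.76.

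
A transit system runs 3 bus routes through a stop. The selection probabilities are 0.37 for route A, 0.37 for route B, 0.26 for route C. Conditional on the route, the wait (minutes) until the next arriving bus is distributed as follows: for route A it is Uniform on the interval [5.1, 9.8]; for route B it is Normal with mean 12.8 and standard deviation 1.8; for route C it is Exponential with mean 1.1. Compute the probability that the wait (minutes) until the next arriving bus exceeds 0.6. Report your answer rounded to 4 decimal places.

0.8907

Conditional on each route, P(X > 0.6): A: 1; B: 1; C: 0.579578.
By total probability, P(X > 0.6) = 0.37·1 + 0.37·1 + 0.26·0.579578 = 0.89069.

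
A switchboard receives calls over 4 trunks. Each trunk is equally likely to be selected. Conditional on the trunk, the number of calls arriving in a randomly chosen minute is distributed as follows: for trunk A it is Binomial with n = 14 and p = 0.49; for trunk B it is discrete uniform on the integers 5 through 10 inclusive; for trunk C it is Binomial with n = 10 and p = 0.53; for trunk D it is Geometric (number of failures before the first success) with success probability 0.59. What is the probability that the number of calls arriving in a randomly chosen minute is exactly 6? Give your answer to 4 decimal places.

0.1467

Conditional on each trunk, P(X = 6): A: 0.190236; B: 0.166667; C: 0.227126; D: 0.00280256.
By total probability, P(X = 6) = 0.25·0.190236 + 0.25·0.166667 + 0.25·0.227126 + 0.25·0.00280256 = 0.146708.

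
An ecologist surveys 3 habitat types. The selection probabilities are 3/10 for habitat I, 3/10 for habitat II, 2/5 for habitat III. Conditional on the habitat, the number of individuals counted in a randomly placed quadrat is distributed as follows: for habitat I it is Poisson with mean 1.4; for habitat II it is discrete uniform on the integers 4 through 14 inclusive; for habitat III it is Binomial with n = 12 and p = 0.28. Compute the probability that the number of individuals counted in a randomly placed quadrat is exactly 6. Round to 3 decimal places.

0.053

Conditional on each habitat, P(X = 6): I: 0.00257883; II: 0.0909091; III: 0.0620319.
By total probability, P(X = 6) = 0.3·0.00257883 + 0.3·0.0909091 + 0.4·0.0620319 = 0.0528591.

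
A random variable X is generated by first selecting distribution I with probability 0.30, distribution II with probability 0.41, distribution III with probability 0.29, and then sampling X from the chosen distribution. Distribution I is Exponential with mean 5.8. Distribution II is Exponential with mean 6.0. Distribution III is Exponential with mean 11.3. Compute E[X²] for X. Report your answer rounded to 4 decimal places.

123.7642

For each component E[X²] = Var + (mean)², giving I: 67.28; II: 72; III: 255.38.
Overall E[X²] = 0.3·67.28 + 0.41·72 + 0.29·255.38 = 123.764.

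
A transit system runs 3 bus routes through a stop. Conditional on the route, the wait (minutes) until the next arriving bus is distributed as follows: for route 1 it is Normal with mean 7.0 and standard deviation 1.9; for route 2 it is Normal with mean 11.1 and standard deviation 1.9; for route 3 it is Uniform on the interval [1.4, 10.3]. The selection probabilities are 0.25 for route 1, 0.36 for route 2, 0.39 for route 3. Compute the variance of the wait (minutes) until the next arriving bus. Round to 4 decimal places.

10.2880

Per component, 1: μ=7, E[X²]=52.61; 2: μ=11.1, E[X²]=126.82; 3: μ=5.85, E[X²]=40.8233.
E[X] = 0.25·7 + 0.36·11.1 + 0.39·5.85 = 8.0275.
E[X²] = 0.25·52.61 + 0.36·126.82 + 0.39·40.8233 = 74.7288.
Var(X) = E[X²] − (E[X])² = 74.7288 − 64.4408 = 10.288.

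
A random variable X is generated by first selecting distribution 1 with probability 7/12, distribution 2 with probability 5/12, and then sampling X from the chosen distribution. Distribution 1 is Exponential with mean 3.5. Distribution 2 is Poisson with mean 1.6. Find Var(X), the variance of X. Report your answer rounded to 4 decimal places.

Per component, 1: μ=3.5, E[X²]=24.5; 2: μ=1.6, E[X²]=4.16.
E[X] = 0.583333·3.5 + 0.416667·1.6 = 2.70833.
E[X²] = 0.583333·24.5 + 0.416667·4.16 = 16.025.
Var(X) = E[X²] − (E[X])² = 16.025 − 7.33507 = 8.68993.

8.6899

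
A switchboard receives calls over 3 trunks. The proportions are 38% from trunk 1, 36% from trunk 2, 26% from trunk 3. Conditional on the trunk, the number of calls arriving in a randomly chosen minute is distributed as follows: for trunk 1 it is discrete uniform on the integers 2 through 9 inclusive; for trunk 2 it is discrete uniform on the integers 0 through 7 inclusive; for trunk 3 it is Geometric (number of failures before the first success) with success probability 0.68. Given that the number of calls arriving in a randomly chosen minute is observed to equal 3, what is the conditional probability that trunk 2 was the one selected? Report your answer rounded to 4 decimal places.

0.4578

Likelihoods P(X=3 | ·): 1: 0.125; 2: 0.125; 3: 0.0222822.
Posterior ∝ prior × likelihood. Numerator for 2: 0.36·0.125 = 0.045.
Normalizing constant: 0.38·0.125 + 0.36·0.125 + 0.26·0.0222822 = 0.0982934.
P(2 | observation) = 0.045 / 0.0982934 = 0.457813.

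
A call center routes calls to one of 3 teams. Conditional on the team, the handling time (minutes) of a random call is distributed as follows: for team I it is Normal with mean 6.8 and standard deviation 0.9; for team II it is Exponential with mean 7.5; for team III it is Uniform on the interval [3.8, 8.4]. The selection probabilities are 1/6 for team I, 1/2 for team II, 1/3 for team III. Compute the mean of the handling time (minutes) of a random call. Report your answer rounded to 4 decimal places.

Component means — I: 6.8; II: 7.5; III: 6.1.
E[X] = 0.166667·6.8 + 0.5·7.5 + 0.333333·6.1 = 6.91667.

6.9167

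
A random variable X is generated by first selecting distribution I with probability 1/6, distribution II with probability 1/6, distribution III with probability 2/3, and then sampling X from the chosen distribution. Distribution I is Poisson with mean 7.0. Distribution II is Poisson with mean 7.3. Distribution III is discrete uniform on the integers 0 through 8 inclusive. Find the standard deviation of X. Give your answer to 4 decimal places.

Per component, I: μ=7, E[X²]=56; II: μ=7.3, E[X²]=60.59; III: μ=4, E[X²]=22.6667.
E[X] = 0.166667·7 + 0.166667·7.3 + 0.666667·4 = 5.05.
E[X²] = 0.166667·56 + 0.166667·60.59 + 0.666667·22.6667 = 34.5428.
Var(X) = E[X²] − (E[X])² = 34.5428 − 25.5025 = 9.04028.
SD(X) = √9.04028 = 3.00671.

3.0067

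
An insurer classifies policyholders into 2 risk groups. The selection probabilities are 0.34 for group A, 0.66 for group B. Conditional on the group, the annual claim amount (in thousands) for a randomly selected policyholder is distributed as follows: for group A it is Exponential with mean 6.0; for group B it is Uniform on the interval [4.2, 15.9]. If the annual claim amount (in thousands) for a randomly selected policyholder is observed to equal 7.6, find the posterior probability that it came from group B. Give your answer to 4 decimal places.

0.7794

Likelihoods f(7.6 | ·): A: 0.0469615; B: 0.0854701.
Posterior ∝ prior × likelihood. Numerator for B: 0.66·0.0854701 = 0.0564103.
Normalizing constant: 0.34·0.0469615 + 0.66·0.0854701 = 0.0723772.
P(B | observation) = 0.0564103 / 0.0723772 = 0.779393.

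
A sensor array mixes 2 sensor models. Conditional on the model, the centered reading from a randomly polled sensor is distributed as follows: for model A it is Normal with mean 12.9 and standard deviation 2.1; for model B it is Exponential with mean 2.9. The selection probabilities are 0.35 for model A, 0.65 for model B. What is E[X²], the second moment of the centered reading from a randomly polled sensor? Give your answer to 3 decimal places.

For each component E[X²] = Var + (mean)², giving A: 170.82; B: 16.82.
Overall E[X²] = 0.35·170.82 + 0.65·16.82 = 70.72.

70.720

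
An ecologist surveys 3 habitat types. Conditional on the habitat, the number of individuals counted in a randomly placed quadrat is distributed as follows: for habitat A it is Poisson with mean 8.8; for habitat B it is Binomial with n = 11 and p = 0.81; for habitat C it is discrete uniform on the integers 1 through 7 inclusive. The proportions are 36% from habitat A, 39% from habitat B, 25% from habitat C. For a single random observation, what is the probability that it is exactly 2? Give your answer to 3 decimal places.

Conditional on each habitat, P(X = 2): A: 0.00583638; B: 1.16443e-05; C: 0.142857.
By total probability, P(X = 2) = 0.36·0.00583638 + 0.39·1.16443e-05 + 0.25·0.142857 = 0.0378199.

0.038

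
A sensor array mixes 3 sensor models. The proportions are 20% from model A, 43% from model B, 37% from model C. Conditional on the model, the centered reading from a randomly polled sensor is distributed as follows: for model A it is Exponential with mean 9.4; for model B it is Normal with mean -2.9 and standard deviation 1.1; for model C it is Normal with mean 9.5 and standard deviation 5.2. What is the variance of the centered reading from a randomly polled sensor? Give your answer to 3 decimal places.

Per component, A: μ=9.4, E[X²]=176.72; B: μ=-2.9, E[X²]=9.62; C: μ=9.5, E[X²]=117.29.
E[X] = 0.2·9.4 + 0.43·-2.9 + 0.37·9.5 = 4.148.
E[X²] = 0.2·176.72 + 0.43·9.62 + 0.37·117.29 = 82.8779.
Var(X) = E[X²] − (E[X])² = 82.8779 − 17.2059 = 65.672.

65.672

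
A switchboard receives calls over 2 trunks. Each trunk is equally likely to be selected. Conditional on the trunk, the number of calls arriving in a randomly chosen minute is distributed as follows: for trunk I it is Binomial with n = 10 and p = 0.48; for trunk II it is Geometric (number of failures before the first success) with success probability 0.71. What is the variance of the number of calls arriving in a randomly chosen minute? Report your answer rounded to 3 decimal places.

6.357

Per component, I: μ=4.8, E[X²]=25.536; II: μ=0.408451, E[X²]=0.742115.
E[X] = 0.5·4.8 + 0.5·0.408451 = 2.60423.
E[X²] = 0.5·25.536 + 0.5·0.742115 = 13.1391.
Var(X) = E[X²] − (E[X])² = 13.1391 − 6.78199 = 6.35707.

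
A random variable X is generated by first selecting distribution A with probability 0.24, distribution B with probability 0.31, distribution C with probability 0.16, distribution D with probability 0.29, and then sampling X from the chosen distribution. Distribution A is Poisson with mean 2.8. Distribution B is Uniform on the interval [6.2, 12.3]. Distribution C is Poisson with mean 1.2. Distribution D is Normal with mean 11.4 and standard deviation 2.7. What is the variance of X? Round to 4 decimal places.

20.7377

Per component, A: μ=2.8, E[X²]=10.64; B: μ=9.25, E[X²]=88.6633; C: μ=1.2, E[X²]=2.64; D: μ=11.4, E[X²]=137.25.
E[X] = 0.24·2.8 + 0.31·9.25 + 0.16·1.2 + 0.29·11.4 = 7.0375.
E[X²] = 0.24·10.64 + 0.31·88.6633 + 0.16·2.64 + 0.29·137.25 = 70.2641.
Var(X) = E[X²] − (E[X])² = 70.2641 − 49.5264 = 20.7377.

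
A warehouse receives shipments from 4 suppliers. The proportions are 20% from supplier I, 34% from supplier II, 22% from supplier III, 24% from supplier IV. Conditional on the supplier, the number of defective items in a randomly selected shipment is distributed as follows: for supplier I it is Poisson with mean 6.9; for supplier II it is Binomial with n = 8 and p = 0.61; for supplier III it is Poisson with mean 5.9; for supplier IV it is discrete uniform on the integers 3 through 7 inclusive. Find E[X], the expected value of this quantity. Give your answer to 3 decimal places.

Component means — I: 6.9; II: 4.88; III: 5.9; IV: 5.
E[X] = 0.2·6.9 + 0.34·4.88 + 0.22·5.9 + 0.24·5 = 5.5372.

5.537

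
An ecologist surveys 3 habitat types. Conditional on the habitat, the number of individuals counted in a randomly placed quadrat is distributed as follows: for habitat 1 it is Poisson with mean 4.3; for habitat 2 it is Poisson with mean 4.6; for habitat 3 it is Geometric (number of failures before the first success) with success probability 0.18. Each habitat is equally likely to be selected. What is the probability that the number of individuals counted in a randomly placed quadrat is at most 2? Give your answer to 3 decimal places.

Conditional on each habitat, P(X ≤ 2): 1: 0.197355; 2: 0.162639; 3: 0.448632.
By total probability, P(X ≤ 2) = 0.333333·0.197355 + 0.333333·0.162639 + 0.333333·0.448632 = 0.269542.

0.270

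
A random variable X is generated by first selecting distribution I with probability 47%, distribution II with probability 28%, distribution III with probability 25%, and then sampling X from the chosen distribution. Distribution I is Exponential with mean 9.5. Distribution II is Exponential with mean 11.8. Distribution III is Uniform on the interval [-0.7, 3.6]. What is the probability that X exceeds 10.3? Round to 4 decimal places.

0.2759

Conditional on each component, P(X > 10.3): I: 0.338169; II: 0.417746; III: 0.
By total probability, P(X > 10.3) = 0.47·0.338169 + 0.28·0.417746 + 0.25·0 = 0.275908.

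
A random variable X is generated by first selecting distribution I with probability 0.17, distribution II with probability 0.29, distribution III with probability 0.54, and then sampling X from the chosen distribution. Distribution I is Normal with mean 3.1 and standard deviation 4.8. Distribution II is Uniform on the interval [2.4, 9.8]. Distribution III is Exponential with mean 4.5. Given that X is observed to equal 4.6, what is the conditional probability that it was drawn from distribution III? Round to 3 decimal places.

0.451

Likelihoods f(4.6 | ·): I: 0.0791522; II: 0.135135; III: 0.0799543.
Posterior ∝ prior × likelihood. Numerator for III: 0.54·0.0799543 = 0.0431753.
Normalizing constant: 0.17·0.0791522 + 0.29·0.135135 + 0.54·0.0799543 = 0.0958204.
P(III | observation) = 0.0431753 / 0.0958204 = 0.450586.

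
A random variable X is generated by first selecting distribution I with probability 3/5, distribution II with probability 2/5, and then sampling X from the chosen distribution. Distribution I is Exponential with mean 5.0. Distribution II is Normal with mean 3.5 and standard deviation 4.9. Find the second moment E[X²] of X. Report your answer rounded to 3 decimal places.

44.504

For each component E[X²] = Var + (mean)², giving I: 50; II: 36.26.
Overall E[X²] = 0.6·50 + 0.4·36.26 = 44.504.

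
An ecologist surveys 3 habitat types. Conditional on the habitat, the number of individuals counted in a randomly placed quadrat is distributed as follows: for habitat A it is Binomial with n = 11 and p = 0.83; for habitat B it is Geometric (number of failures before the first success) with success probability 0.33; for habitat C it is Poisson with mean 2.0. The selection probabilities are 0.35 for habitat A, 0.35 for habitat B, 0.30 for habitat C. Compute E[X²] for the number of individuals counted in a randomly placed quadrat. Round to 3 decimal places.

For each component E[X²] = Var + (mean)², giving A: 84.909; B: 10.2746; C: 6.
Overall E[X²] = 0.35·84.909 + 0.35·10.2746 + 0.3·6 = 35.1142.

35.114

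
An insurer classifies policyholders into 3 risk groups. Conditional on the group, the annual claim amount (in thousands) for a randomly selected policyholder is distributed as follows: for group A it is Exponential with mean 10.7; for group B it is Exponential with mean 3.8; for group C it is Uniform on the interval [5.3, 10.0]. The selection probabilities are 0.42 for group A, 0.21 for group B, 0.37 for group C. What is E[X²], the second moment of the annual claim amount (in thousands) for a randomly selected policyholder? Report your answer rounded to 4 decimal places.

124.5708

For each component E[X²] = Var + (mean)², giving A: 228.98; B: 28.88; C: 60.3633.
Overall E[X²] = 0.42·228.98 + 0.21·28.88 + 0.37·60.3633 = 124.571.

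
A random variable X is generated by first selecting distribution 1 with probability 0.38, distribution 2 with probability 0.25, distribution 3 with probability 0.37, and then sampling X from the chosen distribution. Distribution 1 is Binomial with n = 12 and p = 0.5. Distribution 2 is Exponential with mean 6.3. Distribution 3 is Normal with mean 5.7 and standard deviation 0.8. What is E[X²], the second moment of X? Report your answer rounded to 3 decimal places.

For each component E[X²] = Var + (mean)², giving 1: 39; 2: 79.38; 3: 33.13.
Overall E[X²] = 0.38·39 + 0.25·79.38 + 0.37·33.13 = 46.9231.

46.923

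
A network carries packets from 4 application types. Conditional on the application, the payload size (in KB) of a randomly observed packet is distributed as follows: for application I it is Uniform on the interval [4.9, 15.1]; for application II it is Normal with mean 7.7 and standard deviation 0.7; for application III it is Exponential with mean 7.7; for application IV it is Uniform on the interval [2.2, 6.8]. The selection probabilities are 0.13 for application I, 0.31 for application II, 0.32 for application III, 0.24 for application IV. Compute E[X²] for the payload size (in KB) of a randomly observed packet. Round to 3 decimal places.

For each component E[X²] = Var + (mean)², giving I: 108.67; II: 59.78; III: 118.58; IV: 22.0133.
Overall E[X²] = 0.13·108.67 + 0.31·59.78 + 0.32·118.58 + 0.24·22.0133 = 75.8877.

75.888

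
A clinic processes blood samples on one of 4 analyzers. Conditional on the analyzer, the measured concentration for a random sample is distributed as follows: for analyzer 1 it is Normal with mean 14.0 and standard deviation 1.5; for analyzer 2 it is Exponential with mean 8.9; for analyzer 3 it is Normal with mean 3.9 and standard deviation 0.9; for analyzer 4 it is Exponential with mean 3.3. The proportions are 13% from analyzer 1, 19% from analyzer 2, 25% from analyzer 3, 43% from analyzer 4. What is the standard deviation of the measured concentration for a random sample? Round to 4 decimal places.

5.8629

Per component, 1: μ=14, E[X²]=198.25; 2: μ=8.9, E[X²]=158.42; 3: μ=3.9, E[X²]=16.02; 4: μ=3.3, E[X²]=21.78.
E[X] = 0.13·14 + 0.19·8.9 + 0.25·3.9 + 0.43·3.3 = 5.905.
E[X²] = 0.13·198.25 + 0.19·158.42 + 0.25·16.02 + 0.43·21.78 = 69.2427.
Var(X) = E[X²] − (E[X])² = 69.2427 − 34.869 = 34.3737.
SD(X) = √34.3737 = 5.86291.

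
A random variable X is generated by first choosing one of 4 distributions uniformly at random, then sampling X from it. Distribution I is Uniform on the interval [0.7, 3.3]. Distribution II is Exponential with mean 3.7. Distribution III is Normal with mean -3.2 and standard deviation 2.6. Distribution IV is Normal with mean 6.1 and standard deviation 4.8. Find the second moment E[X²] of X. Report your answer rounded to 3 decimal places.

27.298

For each component E[X²] = Var + (mean)², giving I: 4.56333; II: 27.38; III: 17; IV: 60.25.
Overall E[X²] = 0.25·4.56333 + 0.25·27.38 + 0.25·17 + 0.25·60.25 = 27.2983.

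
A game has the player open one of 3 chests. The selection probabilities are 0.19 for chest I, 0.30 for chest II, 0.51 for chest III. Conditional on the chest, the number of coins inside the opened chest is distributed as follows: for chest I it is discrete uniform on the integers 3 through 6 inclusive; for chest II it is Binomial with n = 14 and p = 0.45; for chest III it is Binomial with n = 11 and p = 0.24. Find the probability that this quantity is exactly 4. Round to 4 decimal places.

Conditional on each chest, P(X = 4): I: 0.25; II: 0.103971; III: 0.160344.
By total probability, P(X = 4) = 0.19·0.25 + 0.3·0.103971 + 0.51·0.160344 = 0.160467.

0.1605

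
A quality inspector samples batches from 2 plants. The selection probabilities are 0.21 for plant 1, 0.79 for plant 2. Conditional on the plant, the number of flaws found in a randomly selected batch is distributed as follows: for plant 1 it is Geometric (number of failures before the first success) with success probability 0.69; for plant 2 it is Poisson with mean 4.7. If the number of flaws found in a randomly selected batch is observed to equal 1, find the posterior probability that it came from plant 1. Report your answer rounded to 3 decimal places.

Likelihoods P(X=1 | ·): 1: 0.2139; 2: 0.0427478.
Posterior ∝ prior × likelihood. Numerator for 1: 0.21·0.2139 = 0.044919.
Normalizing constant: 0.21·0.2139 + 0.79·0.0427478 = 0.0786898.
P(1 | observation) = 0.044919 / 0.0786898 = 0.570837.

0.571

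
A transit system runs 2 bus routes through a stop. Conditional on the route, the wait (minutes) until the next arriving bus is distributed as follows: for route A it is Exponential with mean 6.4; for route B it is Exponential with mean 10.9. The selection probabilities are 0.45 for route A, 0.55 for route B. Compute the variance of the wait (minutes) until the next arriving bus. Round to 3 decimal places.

88.789

Per component, A: μ=6.4, E[X²]=81.92; B: μ=10.9, E[X²]=237.62.
E[X] = 0.45·6.4 + 0.55·10.9 = 8.875.
E[X²] = 0.45·81.92 + 0.55·237.62 = 167.555.
Var(X) = E[X²] − (E[X])² = 167.555 − 78.7656 = 88.7894.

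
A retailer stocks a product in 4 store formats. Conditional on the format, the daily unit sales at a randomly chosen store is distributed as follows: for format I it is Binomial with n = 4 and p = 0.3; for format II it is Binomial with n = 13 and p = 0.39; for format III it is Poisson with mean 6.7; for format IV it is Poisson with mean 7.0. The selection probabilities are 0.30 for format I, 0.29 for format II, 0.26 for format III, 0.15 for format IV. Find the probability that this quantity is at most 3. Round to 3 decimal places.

0.390

Conditional on each format, P(X ≤ 3): I: 0.9919; II: 0.187721; III: 0.098808; IV: 0.0817654.
By total probability, P(X ≤ 3) = 0.3·0.9919 + 0.29·0.187721 + 0.26·0.098808 + 0.15·0.0817654 = 0.389964.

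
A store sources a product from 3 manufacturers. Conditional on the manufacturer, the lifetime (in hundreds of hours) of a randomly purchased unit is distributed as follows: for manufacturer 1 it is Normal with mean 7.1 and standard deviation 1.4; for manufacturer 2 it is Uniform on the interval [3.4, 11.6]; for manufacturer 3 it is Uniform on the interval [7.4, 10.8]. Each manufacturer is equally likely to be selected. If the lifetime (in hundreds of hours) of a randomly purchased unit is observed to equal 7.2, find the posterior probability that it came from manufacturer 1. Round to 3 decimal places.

0.700

Likelihoods f(7.2 | ·): 1: 0.284233; 2: 0.121951; 3: 0.
Posterior ∝ prior × likelihood. Numerator for 1: 0.333333·0.284233 = 0.0947443.
Normalizing constant: 0.333333·0.284233 + 0.333333·0.121951 + 0.333333·0 = 0.135395.
P(1 | observation) = 0.0947443 / 0.135395 = 0.699764.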